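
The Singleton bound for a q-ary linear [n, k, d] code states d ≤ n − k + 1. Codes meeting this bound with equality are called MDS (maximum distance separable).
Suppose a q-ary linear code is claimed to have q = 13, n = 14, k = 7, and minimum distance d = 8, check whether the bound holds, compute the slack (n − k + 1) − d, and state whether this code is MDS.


Singleton RHS = n − k + 1 = 8, slack = 0, bound satisfied, MDS.

Singleton bound: d ≤ n − k + 1.
Here n = 14, k = 7, so n − k + 1 = 8.
Given d = 8, check d ≤ 8: YES.
Slack = (n − k + 1) − d = 0.
The code is MDS (slack = 0).
Description: the claimed parameters are [14, 7, 8]_13; such a code would be MDS (meets Singleton bound).


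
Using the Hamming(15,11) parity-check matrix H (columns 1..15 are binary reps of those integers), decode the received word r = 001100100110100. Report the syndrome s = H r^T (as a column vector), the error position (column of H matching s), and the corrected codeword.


s = (1, 1, 0, 0)^T, error position = 12, corrected codeword c = 001100100111100

Compute s = H r^T mod 2 one row at a time:
  s_1 = 0 + 0 + 1 + 1 + 0 + 1 + 0 + 0 = 3 ≡ 1 (mod 2).
  s_2 = 1 + 0 + 0 + 1 + 0 + 1 + 0 + 0 = 3 ≡ 1 (mod 2).
  s_3 = 0 + 1 + 0 + 1 + 1 + 1 + 0 + 0 = 4 ≡ 0 (mod 2).
  s_4 = 0 + 1 + 0 + 1 + 0 + 1 + 1 + 0 = 4 ≡ 0 (mod 2).
s = (1, 1, 0, 0)^T — this equals column 12 of H (binary 1100), so error is at position 12.
Correct: flip bit 12 of r = 001100100110100 to get c = 001100100111100.


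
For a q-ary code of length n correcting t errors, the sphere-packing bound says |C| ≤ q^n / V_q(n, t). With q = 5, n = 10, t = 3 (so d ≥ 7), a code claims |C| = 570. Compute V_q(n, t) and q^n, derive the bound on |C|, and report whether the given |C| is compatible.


V_q(n, t) = 8441, q^n = 9765625, Hamming bound = 1156, |C| = 570 ≤ bound (satisfied).

Step 1: Compute V_q(n, t) = Σ_{j=0}^3 C(n, j) (q−1)^j.
  j = 0: C(10,0)·(4)^0 = 1·1 = 1.
  j = 1: C(10,1)·(4)^1 = 10·4 = 40.
  j = 2: C(10,2)·(4)^2 = 45·16 = 720.
  j = 3: C(10,3)·(4)^3 = 120·64 = 7680.
  V_q(n, t) = 1 + 40 + 720 + 7680 = 8441.
Step 2: q^n = 5^10 = 9765625.
Step 3: Hamming bound ⌊q^n / V_q(n,t)⌋ = ⌊9765625/8441⌋ = 1156.
Step 4: Compare |C| = 570 to 1156: satisfied.
The claimed |C| lies below the Hamming bound.


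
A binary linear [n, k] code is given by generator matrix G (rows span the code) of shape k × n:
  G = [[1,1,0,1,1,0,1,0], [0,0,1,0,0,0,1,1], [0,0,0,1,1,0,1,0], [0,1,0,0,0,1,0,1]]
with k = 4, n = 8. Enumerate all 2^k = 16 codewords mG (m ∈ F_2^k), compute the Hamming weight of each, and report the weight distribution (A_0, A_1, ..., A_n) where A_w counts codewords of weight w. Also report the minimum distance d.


Weight distribution: A_0 = 1, A_2 = 1, A_3 = 4, A_4 = 3, A_5 = 4, A_6 = 3. Minimum distance d = 2.

Enumerate all 2^4 = 16 messages m ∈ F_2^4.
For each, compute codeword c = mG in F_2^8, then tally its weight.
  m = 0000 → c = 00000000, weight = 0.
  m = 1000 → c = 11011010, weight = 5.
  m = 0100 → c = 00100011, weight = 3.
  m = 1100 → c = 11111001, weight = 6.
  m = 0010 → c = 00011010, weight = 3.
  m = 1010 → c = 11000000, weight = 2.
  m = 0110 → c = 00111001, weight = 4.
  m = 1110 → c = 11100011, weight = 5.
  m = 0001 → c = 01000101, weight = 3.
  m = 1001 → c = 10011111, weight = 6.
  m = 0101 → c = 01100110, weight = 4.
  m = 1101 → c = 10111100, weight = 5.
  m = 0011 → c = 01011111, weight = 6.
  m = 1011 → c = 10000101, weight = 3.
  m = 0111 → c = 01111100, weight = 5.
  m = 1111 → c = 10100110, weight = 4.
Tally weights:
  weight 0: 1 codewords.
  weight 2: 1 codewords.
  weight 3: 4 codewords.
  weight 4: 3 codewords.
  weight 5: 4 codewords.
  weight 6: 3 codewords.
Minimum distance d = smallest w > 0 with A_w > 0 = 2.
Sanity: Σ A_w = 16 = 2^4 = 16 ✓.


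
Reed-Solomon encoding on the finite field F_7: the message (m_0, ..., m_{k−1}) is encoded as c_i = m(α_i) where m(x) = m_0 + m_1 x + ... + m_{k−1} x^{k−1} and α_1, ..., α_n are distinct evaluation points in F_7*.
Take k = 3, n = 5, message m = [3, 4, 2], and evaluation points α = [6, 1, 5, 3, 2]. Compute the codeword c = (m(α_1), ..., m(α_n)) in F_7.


c = [1, 2, 3, 5, 5]

Message polynomial: m(x) = 3 + 4·x + 2·x^2 (mod 7).
For each evaluation point α_i, compute m(α_i) mod 7:
  α_1 = 6: Horner steps 2 → 2 → 1, so m(6) = 1.
  α_2 = 1: Horner steps 2 → 6 → 2, so m(1) = 2.
  α_3 = 5: Horner steps 2 → 0 → 3, so m(5) = 3.
  α_4 = 3: Horner steps 2 → 3 → 5, so m(3) = 5.
  α_5 = 2: Horner steps 2 → 1 → 5, so m(2) = 5.
Codeword c = [1, 2, 3, 5, 5] ∈ F_7^5.


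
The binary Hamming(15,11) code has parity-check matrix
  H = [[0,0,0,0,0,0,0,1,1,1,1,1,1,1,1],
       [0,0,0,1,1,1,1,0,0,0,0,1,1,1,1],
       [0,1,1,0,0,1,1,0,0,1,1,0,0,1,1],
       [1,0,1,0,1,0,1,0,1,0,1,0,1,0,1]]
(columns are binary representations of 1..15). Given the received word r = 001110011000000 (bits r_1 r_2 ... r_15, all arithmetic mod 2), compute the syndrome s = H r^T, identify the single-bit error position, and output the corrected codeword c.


s = (0, 0, 1, 1)^T, error position = 3, corrected codeword c = 000110011000000

Compute s = H r^T mod 2 one row at a time:
  s_1 = 1 + 1 + 0 + 0 + 0 + 0 + 0 + 0 = 2 ≡ 0 (mod 2).
  s_2 = 1 + 1 + 0 + 0 + 0 + 0 + 0 + 0 = 2 ≡ 0 (mod 2).
  s_3 = 0 + 1 + 0 + 0 + 0 + 0 + 0 + 0 = 1 ≡ 1 (mod 2).
  s_4 = 0 + 1 + 1 + 0 + 1 + 0 + 0 + 0 = 3 ≡ 1 (mod 2).
s = (0, 0, 1, 1)^T — this equals column 3 of H (binary 0011), so error is at position 3.
Correct: flip bit 3 of r = 001110011000000 to get c = 000110011000000.


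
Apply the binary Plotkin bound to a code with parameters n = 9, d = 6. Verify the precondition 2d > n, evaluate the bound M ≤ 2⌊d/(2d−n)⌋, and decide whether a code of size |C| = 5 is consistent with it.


Plotkin bound M ≤ 4; given |C| = 5 > bound (violated).

Check applicability: 2d = 12, n = 9.
2d − n = 3 > 0, so Plotkin applies.
Compute d/(2d−n) = 6/3 ≈ 2.0000.
⌊d/(2d−n)⌋ = 2.
Plotkin bound: M ≤ 2·2 = 4.
Given |C| = 5, check: VIOLATED.
This |C| is above the Plotkin bound, so no binary code with n = 9, d = 6 and 5 codewords exists.


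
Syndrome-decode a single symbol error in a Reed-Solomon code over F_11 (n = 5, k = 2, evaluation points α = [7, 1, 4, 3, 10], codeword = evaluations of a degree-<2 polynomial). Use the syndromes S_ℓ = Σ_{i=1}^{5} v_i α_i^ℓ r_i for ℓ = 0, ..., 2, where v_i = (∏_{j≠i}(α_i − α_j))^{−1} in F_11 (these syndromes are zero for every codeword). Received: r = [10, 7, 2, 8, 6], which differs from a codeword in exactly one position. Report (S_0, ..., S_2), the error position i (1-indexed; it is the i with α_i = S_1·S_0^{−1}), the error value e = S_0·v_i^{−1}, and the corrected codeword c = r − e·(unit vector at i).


S = (1, 4, 5), error at position 3, error magnitude e = 10, c = [10, 7, 3, 8, 6].

Step 1: column multipliers v_i = (∏_{j≠i}(α_i − α_j))^{−1} mod 11.
  i = 1 (α = 7): (7−1)(7−4)(7−3)(7−10) = 6·3·4·(−3) = −216 ≡ 4, so v_1 = 4^{−1} = 3 (mod 11).
  i = 2 (α = 1): (1−7)(1−4)(1−3)(1−10) = (−6)·(−3)·(−2)·(−9) = 324 ≡ 5, so v_2 = 5^{−1} = 9 (mod 11).
  i = 3 (α = 4): (4−7)(4−1)(4−3)(4−10) = (−3)·3·1·(−6) = 54 ≡ 10, so v_3 = 10^{−1} = 10 (mod 11).
  i = 4 (α = 3): (3−7)(3−1)(3−4)(3−10) = (−4)·2·(−1)·(−7) = −56 ≡ 10, so v_4 = 10^{−1} = 10 (mod 11).
  i = 5 (α = 10): (10−7)(10−1)(10−4)(10−3) = 3·9·6·7 = 1134 ≡ 1, so v_5 = 1^{−1} = 1 (mod 11).
  v = [3, 9, 10, 10, 1].
Step 2: syndromes of r = [10, 7, 2, 8, 6] (all sums mod 11).
  S_0 = Σ v_i r_i = 3·10 + 9·7 + 10·2 + 10·8 + 1·6 = 199 ≡ 1.
  S_1 = Σ v_i α_i r_i = 3·7·10 + 9·1·7 + 10·4·2 + 10·3·8 + 1·10·6 = 653 ≡ 4.
  α_i^2 mod 11 = [5, 1, 5, 9, 1].
  S_2 = Σ v_i α_i^2 r_i = 3·5·10 + 9·1·7 + 10·5·2 + 10·9·8 + 1·1·6 = 1039 ≡ 5.
  S = (1, 4, 5) ≠ 0, so r is not a codeword (an error is present).
Step 3: locate the error. For a single error e at position i, S_ℓ = v_i·e·α_i^ℓ, so α_err = S_1/S_0.
  S_0^{−1} = 1^{−1} = 1 (mod 11), so α_err = 4·1 = 4 ≡ 4 = α_3. Error position i = 3.
  Consistency check: S_2/S_1 = 5·3 = 15 ≡ 4 = α_err ✓ (single-error assumption holds).
Step 4: error magnitude e = S_0/v_3 = S_0·∏_{j≠3}(α_3 − α_j) = 1·10 = 10 ≡ 10 (mod 11).
Step 5: correct position 3: c_3 = r_3 − e = 2 − 10 ≡ 3 (mod 11). Hence c = [10, 7, 3, 8, 6].
  Check: interpolating c through the α_i gives m(x) = 1 + 6·x (degree < 2) with m(α_i) = c_i for every i, so c is indeed a codeword.


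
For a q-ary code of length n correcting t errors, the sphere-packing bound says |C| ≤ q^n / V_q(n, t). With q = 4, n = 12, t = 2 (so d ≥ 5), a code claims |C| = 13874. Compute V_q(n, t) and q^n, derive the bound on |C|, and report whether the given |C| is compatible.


V_q(n, t) = 631, q^n = 16777216, Hamming bound = 26588, |C| = 13874 ≤ bound (satisfied).

Step 1: Compute V_q(n, t) = Σ_{j=0}^2 C(n, j) (q−1)^j.
  j = 0: C(12,0)·(3)^0 = 1·1 = 1.
  j = 1: C(12,1)·(3)^1 = 12·3 = 36.
  j = 2: C(12,2)·(3)^2 = 66·9 = 594.
  V_q(n, t) = 1 + 36 + 594 = 631.
Step 2: q^n = 4^12 = 16777216.
Step 3: Hamming bound ⌊q^n / V_q(n,t)⌋ = ⌊16777216/631⌋ = 26588.
Step 4: Compare |C| = 13874 to 26588: satisfied.
The claimed |C| lies below the Hamming bound.


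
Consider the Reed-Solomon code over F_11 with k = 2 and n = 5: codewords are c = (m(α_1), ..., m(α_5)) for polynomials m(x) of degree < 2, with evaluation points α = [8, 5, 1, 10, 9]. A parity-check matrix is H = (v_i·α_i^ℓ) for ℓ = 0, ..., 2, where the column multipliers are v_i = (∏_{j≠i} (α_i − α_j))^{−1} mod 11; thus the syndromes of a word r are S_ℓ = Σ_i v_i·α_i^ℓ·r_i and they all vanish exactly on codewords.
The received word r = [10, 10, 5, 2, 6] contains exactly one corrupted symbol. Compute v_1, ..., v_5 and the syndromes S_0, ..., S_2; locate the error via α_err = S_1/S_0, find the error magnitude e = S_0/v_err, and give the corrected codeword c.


S = (5, 3, 4), error at position 2, error magnitude e = 10, c = [10, 0, 5, 2, 6].

Step 1: column multipliers v_i = (∏_{j≠i}(α_i − α_j))^{−1} mod 11.
  i = 1 (α = 8): (8−5)(8−1)(8−10)(8−9) = 3·7·(−2)·(−1) = 42 ≡ 9, so v_1 = 9^{−1} = 5 (mod 11).
  i = 2 (α = 5): (5−8)(5−1)(5−10)(5−9) = (−3)·4·(−5)·(−4) = −240 ≡ 2, so v_2 = 2^{−1} = 6 (mod 11).
  i = 3 (α = 1): (1−8)(1−5)(1−10)(1−9) = (−7)·(−4)·(−9)·(−8) = 2016 ≡ 3, so v_3 = 3^{−1} = 4 (mod 11).
  i = 4 (α = 10): (10−8)(10−5)(10−1)(10−9) = 2·5·9·1 = 90 ≡ 2, so v_4 = 2^{−1} = 6 (mod 11).
  i = 5 (α = 9): (9−8)(9−5)(9−1)(9−10) = 1·4·8·(−1) = −32 ≡ 1, so v_5 = 1^{−1} = 1 (mod 11).
  v = [5, 6, 4, 6, 1].
Step 2: syndromes of r = [10, 10, 5, 2, 6] (all sums mod 11).
  S_0 = Σ v_i r_i = 5·10 + 6·10 + 4·5 + 6·2 + 1·6 = 148 ≡ 5.
  S_1 = Σ v_i α_i r_i = 5·8·10 + 6·5·10 + 4·1·5 + 6·10·2 + 1·9·6 = 894 ≡ 3.
  α_i^2 mod 11 = [9, 3, 1, 1, 4].
  S_2 = Σ v_i α_i^2 r_i = 5·9·10 + 6·3·10 + 4·1·5 + 6·1·2 + 1·4·6 = 686 ≡ 4.
  S = (5, 3, 4) ≠ 0, so r is not a codeword (an error is present).
Step 3: locate the error. For a single error e at position i, S_ℓ = v_i·e·α_i^ℓ, so α_err = S_1/S_0.
  S_0^{−1} = 5^{−1} = 9 (mod 11), so α_err = 3·9 = 27 ≡ 5 = α_2. Error position i = 2.
  Consistency check: S_2/S_1 = 4·4 = 16 ≡ 5 = α_err ✓ (single-error assumption holds).
Step 4: error magnitude e = S_0/v_2 = S_0·∏_{j≠2}(α_2 − α_j) = 5·2 = 10 ≡ 10 (mod 11).
Step 5: correct position 2: c_2 = r_2 − e = 10 − 10 ≡ 0 (mod 11). Hence c = [10, 0, 5, 2, 6].
  Check: interpolating c through the α_i gives m(x) = 9 + 7·x (degree < 2) with m(α_i) = c_i for every i, so c is indeed a codeword.


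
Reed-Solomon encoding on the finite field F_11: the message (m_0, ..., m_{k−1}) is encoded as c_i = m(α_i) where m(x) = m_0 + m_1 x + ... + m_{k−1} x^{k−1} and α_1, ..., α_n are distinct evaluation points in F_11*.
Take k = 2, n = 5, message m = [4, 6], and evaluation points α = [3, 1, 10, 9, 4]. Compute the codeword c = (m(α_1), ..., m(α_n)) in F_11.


c = [0, 10, 9, 3, 6]

Message polynomial: m(x) = 4 + 6·x (mod 11).
For each evaluation point α_i, compute m(α_i) mod 11:
  α_1 = 3: Horner steps 6 → 0, so m(3) = 0.
  α_2 = 1: Horner steps 6 → 10, so m(1) = 10.
  α_3 = 10: Horner steps 6 → 9, so m(10) = 9.
  α_4 = 9: Horner steps 6 → 3, so m(9) = 3.
  α_5 = 4: Horner steps 6 → 6, so m(4) = 6.
Codeword c = [0, 10, 9, 3, 6] ∈ F_11^5.


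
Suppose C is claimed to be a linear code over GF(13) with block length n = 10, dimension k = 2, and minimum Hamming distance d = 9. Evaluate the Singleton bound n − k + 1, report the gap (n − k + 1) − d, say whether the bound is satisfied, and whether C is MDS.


Singleton RHS = n − k + 1 = 9, slack = 0, bound satisfied, MDS.

Singleton bound: d ≤ n − k + 1.
Here n = 10, k = 2, so n − k + 1 = 9.
Given d = 9, check d ≤ 9: YES.
Slack = (n − k + 1) − d = 0.
The code is MDS (slack = 0).
Description: the claimed parameters are [10, 2, 9]_13; such a code would be MDS (meets Singleton bound).


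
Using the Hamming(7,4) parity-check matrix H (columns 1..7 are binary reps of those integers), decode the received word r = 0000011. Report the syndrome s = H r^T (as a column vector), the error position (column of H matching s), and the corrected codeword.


s = (0, 0, 1)^T, error position = 1, corrected codeword c = 1000011

Compute s = H r^T mod 2 one row at a time:
  s_1 = 0 + 0 + 1 + 1 = 2 ≡ 0 (mod 2).
  s_2 = 0 + 0 + 1 + 1 = 2 ≡ 0 (mod 2).
  s_3 = 0 + 0 + 0 + 1 = 1 ≡ 1 (mod 2).
s = (0, 0, 1)^T — this equals column 1 of H (binary 001), so error is at position 1.
Correct: flip bit 1 of r = 0000011 to get c = 1000011.


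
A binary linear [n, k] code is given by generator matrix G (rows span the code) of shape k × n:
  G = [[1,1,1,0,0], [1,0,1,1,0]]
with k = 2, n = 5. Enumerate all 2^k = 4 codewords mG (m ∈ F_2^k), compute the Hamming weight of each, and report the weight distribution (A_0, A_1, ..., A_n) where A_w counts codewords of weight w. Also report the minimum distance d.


Weight distribution: A_0 = 1, A_2 = 1, A_3 = 2. Minimum distance d = 2.

Enumerate all 2^2 = 4 messages m ∈ F_2^2.
For each, compute codeword c = mG in F_2^5, then tally its weight.
  m = 00 → c = 00000, weight = 0.
  m = 10 → c = 11100, weight = 3.
  m = 01 → c = 10110, weight = 3.
  m = 11 → c = 01010, weight = 2.
Tally weights:
  weight 0: 1 codewords.
  weight 2: 1 codewords.
  weight 3: 2 codewords.
Minimum distance d = smallest w > 0 with A_w > 0 = 2.
Sanity: Σ A_w = 4 = 2^2 = 4 ✓.


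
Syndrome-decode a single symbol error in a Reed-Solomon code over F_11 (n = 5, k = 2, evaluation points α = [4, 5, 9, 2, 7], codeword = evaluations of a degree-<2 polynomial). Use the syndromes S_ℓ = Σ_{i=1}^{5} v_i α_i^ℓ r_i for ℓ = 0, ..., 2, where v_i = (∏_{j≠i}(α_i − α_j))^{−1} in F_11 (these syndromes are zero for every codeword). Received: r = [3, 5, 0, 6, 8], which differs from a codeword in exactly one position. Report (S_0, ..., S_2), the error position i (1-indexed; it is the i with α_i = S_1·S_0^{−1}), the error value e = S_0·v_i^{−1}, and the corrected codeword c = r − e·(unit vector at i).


S = (9, 3, 1), error at position 1, error magnitude e = 5, c = [9, 5, 0, 6, 8].

Step 1: column multipliers v_i = (∏_{j≠i}(α_i − α_j))^{−1} mod 11.
  i = 1 (α = 4): (4−5)(4−9)(4−2)(4−7) = (−1)·(−5)·2·(−3) = −30 ≡ 3, so v_1 = 3^{−1} = 4 (mod 11).
  i = 2 (α = 5): (5−4)(5−9)(5−2)(5−7) = 1·(−4)·3·(−2) = 24 ≡ 2, so v_2 = 2^{−1} = 6 (mod 11).
  i = 3 (α = 9): (9−4)(9−5)(9−2)(9−7) = 5·4·7·2 = 280 ≡ 5, so v_3 = 5^{−1} = 9 (mod 11).
  i = 4 (α = 2): (2−4)(2−5)(2−9)(2−7) = (−2)·(−3)·(−7)·(−5) = 210 ≡ 1, so v_4 = 1^{−1} = 1 (mod 11).
  i = 5 (α = 7): (7−4)(7−5)(7−9)(7−2) = 3·2·(−2)·5 = −60 ≡ 6, so v_5 = 6^{−1} = 2 (mod 11).
  v = [4, 6, 9, 1, 2].
Step 2: syndromes of r = [3, 5, 0, 6, 8] (all sums mod 11).
  S_0 = Σ v_i r_i = 4·3 + 6·5 + 9·0 + 1·6 + 2·8 = 64 ≡ 9.
  S_1 = Σ v_i α_i r_i = 4·4·3 + 6·5·5 + 9·9·0 + 1·2·6 + 2·7·8 = 322 ≡ 3.
  α_i^2 mod 11 = [5, 3, 4, 4, 5].
  S_2 = Σ v_i α_i^2 r_i = 4·5·3 + 6·3·5 + 9·4·0 + 1·4·6 + 2·5·8 = 254 ≡ 1.
  S = (9, 3, 1) ≠ 0, so r is not a codeword (an error is present).
Step 3: locate the error. For a single error e at position i, S_ℓ = v_i·e·α_i^ℓ, so α_err = S_1/S_0.
  S_0^{−1} = 9^{−1} = 5 (mod 11), so α_err = 3·5 = 15 ≡ 4 = α_1. Error position i = 1.
  Consistency check: S_2/S_1 = 1·4 = 4 ≡ 4 = α_err ✓ (single-error assumption holds).
Step 4: error magnitude e = S_0/v_1 = S_0·∏_{j≠1}(α_1 − α_j) = 9·3 = 27 ≡ 5 (mod 11).
Step 5: correct position 1: c_1 = r_1 − e = 3 − 5 ≡ 9 (mod 11). Hence c = [9, 5, 0, 6, 8].
  Check: interpolating c through the α_i gives m(x) = 3 + 7·x (degree < 2) with m(α_i) = c_i for every i, so c is indeed a codeword.


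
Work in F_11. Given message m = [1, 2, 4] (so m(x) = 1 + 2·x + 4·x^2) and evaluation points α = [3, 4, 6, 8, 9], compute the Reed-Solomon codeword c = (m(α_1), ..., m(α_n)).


c = [10, 7, 3, 9, 2]

Message polynomial: m(x) = 1 + 2·x + 4·x^2 (mod 11).
For each evaluation point α_i, compute m(α_i) mod 11:
  α_1 = 3: Horner steps 4 → 3 → 10, so m(3) = 10.
  α_2 = 4: Horner steps 4 → 7 → 7, so m(4) = 7.
  α_3 = 6: Horner steps 4 → 4 → 3, so m(6) = 3.
  α_4 = 8: Horner steps 4 → 1 → 9, so m(8) = 9.
  α_5 = 9: Horner steps 4 → 5 → 2, so m(9) = 2.
Codeword c = [10, 7, 3, 9, 2] ∈ F_11^5.


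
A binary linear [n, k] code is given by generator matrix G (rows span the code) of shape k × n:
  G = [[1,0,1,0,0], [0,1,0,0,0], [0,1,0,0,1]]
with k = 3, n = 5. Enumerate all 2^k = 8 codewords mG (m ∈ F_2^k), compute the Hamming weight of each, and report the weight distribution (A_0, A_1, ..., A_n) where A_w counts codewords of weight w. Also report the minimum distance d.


Weight distribution: A_0 = 1, A_1 = 2, A_2 = 2, A_3 = 2, A_4 = 1. Minimum distance d = 1.

Enumerate all 2^3 = 8 messages m ∈ F_2^3.
For each, compute codeword c = mG in F_2^5, then tally its weight.
  m = 000 → c = 00000, weight = 0.
  m = 100 → c = 10100, weight = 2.
  m = 010 → c = 01000, weight = 1.
  m = 110 → c = 11100, weight = 3.
  m = 001 → c = 01001, weight = 2.
  m = 101 → c = 11101, weight = 4.
  m = 011 → c = 00001, weight = 1.
  m = 111 → c = 10101, weight = 3.
Tally weights:
  weight 0: 1 codewords.
  weight 1: 2 codewords.
  weight 2: 2 codewords.
  weight 3: 2 codewords.
  weight 4: 1 codewords.
Minimum distance d = smallest w > 0 with A_w > 0 = 1.
Sanity: Σ A_w = 8 = 2^3 = 8 ✓.


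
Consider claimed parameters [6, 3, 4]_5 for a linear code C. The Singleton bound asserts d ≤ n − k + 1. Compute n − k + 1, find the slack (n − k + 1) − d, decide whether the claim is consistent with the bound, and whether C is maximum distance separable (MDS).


Singleton RHS = n − k + 1 = 4, slack = 0, bound satisfied, MDS.

Singleton bound: d ≤ n − k + 1.
Here n = 6, k = 3, so n − k + 1 = 4.
Given d = 4, check d ≤ 4: YES.
Slack = (n − k + 1) − d = 0.
The code is MDS (slack = 0).
Description: the claimed parameters are [6, 3, 4]_5; such a code would be MDS (meets Singleton bound).


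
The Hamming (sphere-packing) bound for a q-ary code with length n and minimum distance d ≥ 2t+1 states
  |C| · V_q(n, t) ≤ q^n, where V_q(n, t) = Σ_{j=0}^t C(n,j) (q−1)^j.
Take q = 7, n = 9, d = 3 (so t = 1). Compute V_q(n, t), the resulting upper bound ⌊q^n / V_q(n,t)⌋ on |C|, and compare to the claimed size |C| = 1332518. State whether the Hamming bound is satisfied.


V_q(n, t) = 55, q^n = 40353607, Hamming bound = 733701, |C| = 1332518 > bound (violated).

Step 1: Compute V_q(n, t) = Σ_{j=0}^1 C(n, j) (q−1)^j.
  j = 0: C(9,0)·(6)^0 = 1·1 = 1.
  j = 1: C(9,1)·(6)^1 = 9·6 = 54.
  V_q(n, t) = 1 + 54 = 55.
Step 2: q^n = 7^9 = 40353607.
Step 3: Hamming bound ⌊q^n / V_q(n,t)⌋ = ⌊40353607/55⌋ = 733701.
Step 4: Compare |C| = 1332518 to 733701: violated.
The claimed |C| lies above the Hamming bound, so no 7-ary code of length 9 with d ≥ 3 can have 1332518 codewords.


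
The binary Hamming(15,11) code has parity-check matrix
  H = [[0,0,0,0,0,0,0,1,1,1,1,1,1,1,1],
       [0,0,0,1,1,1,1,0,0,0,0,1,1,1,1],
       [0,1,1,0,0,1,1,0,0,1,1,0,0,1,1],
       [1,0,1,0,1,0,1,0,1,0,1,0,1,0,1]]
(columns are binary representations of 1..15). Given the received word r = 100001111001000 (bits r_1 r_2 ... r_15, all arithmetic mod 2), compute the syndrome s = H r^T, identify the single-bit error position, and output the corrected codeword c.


s = (1, 1, 0, 1)^T, error position = 13, corrected codeword c = 100001111001100

Compute s = H r^T mod 2 one row at a time:
  s_1 = 1 + 1 + 0 + 0 + 1 + 0 + 0 + 0 = 3 ≡ 1 (mod 2).
  s_2 = 0 + 0 + 1 + 1 + 1 + 0 + 0 + 0 = 3 ≡ 1 (mod 2).
  s_3 = 0 + 0 + 1 + 1 + 0 + 0 + 0 + 0 = 2 ≡ 0 (mod 2).
  s_4 = 1 + 0 + 0 + 1 + 1 + 0 + 0 + 0 = 3 ≡ 1 (mod 2).
s = (1, 1, 0, 1)^T — this equals column 13 of H (binary 1101), so error is at position 13.
Correct: flip bit 13 of r = 100001111001000 to get c = 100001111001100.


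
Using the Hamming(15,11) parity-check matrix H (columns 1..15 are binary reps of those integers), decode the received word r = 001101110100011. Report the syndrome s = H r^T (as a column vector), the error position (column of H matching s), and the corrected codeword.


s = (0, 1, 0, 1)^T, error position = 5, corrected codeword c = 001111110100011

Compute s = H r^T mod 2 one row at a time:
  s_1 = 1 + 0 + 1 + 0 + 0 + 0 + 1 + 1 = 4 ≡ 0 (mod 2).
  s_2 = 1 + 0 + 1 + 1 + 0 + 0 + 1 + 1 = 5 ≡ 1 (mod 2).
  s_3 = 0 + 1 + 1 + 1 + 1 + 0 + 1 + 1 = 6 ≡ 0 (mod 2).
  s_4 = 0 + 1 + 0 + 1 + 0 + 0 + 0 + 1 = 3 ≡ 1 (mod 2).
s = (0, 1, 0, 1)^T — this equals column 5 of H (binary 0101), so error is at position 5.
Correct: flip bit 5 of r = 001101110100011 to get c = 001111110100011.


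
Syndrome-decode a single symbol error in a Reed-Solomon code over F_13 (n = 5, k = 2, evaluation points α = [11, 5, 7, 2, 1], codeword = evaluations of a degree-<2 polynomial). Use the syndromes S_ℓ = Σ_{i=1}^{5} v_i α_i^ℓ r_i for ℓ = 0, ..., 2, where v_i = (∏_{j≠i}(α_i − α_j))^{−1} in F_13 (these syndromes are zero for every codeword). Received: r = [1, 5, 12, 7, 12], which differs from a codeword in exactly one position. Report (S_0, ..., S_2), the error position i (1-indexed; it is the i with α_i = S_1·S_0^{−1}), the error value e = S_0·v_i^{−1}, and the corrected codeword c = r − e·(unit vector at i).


S = (8, 4, 2), error at position 3, error magnitude e = 4, c = [1, 5, 8, 7, 12].

Step 1: column multipliers v_i = (∏_{j≠i}(α_i − α_j))^{−1} mod 13.
  i = 1 (α = 11): (11−5)(11−7)(11−2)(11−1) = 6·4·9·10 = 2160 ≡ 2, so v_1 = 2^{−1} = 7 (mod 13).
  i = 2 (α = 5): (5−11)(5−7)(5−2)(5−1) = (−6)·(−2)·3·4 = 144 ≡ 1, so v_2 = 1^{−1} = 1 (mod 13).
  i = 3 (α = 7): (7−11)(7−5)(7−2)(7−1) = (−4)·2·5·6 = −240 ≡ 7, so v_3 = 7^{−1} = 2 (mod 13).
  i = 4 (α = 2): (2−11)(2−5)(2−7)(2−1) = (−9)·(−3)·(−5)·1 = −135 ≡ 8, so v_4 = 8^{−1} = 5 (mod 13).
  i = 5 (α = 1): (1−11)(1−5)(1−7)(1−2) = (−10)·(−4)·(−6)·(−1) = 240 ≡ 6, so v_5 = 6^{−1} = 11 (mod 13).
  v = [7, 1, 2, 5, 11].
Step 2: syndromes of r = [1, 5, 12, 7, 12] (all sums mod 13).
  S_0 = Σ v_i r_i = 7·1 + 1·5 + 2·12 + 5·7 + 11·12 = 203 ≡ 8.
  S_1 = Σ v_i α_i r_i = 7·11·1 + 1·5·5 + 2·7·12 + 5·2·7 + 11·1·12 = 472 ≡ 4.
  α_i^2 mod 13 = [4, 12, 10, 4, 1].
  S_2 = Σ v_i α_i^2 r_i = 7·4·1 + 1·12·5 + 2·10·12 + 5·4·7 + 11·1·12 = 600 ≡ 2.
  S = (8, 4, 2) ≠ 0, so r is not a codeword (an error is present).
Step 3: locate the error. For a single error e at position i, S_ℓ = v_i·e·α_i^ℓ, so α_err = S_1/S_0.
  S_0^{−1} = 8^{−1} = 5 (mod 13), so α_err = 4·5 = 20 ≡ 7 = α_3. Error position i = 3.
  Consistency check: S_2/S_1 = 2·10 = 20 ≡ 7 = α_err ✓ (single-error assumption holds).
Step 4: error magnitude e = S_0/v_3 = S_0·∏_{j≠3}(α_3 − α_j) = 8·7 = 56 ≡ 4 (mod 13).
Step 5: correct position 3: c_3 = r_3 − e = 12 − 4 ≡ 8 (mod 13). Hence c = [1, 5, 8, 7, 12].
  Check: interpolating c through the α_i gives m(x) = 4 + 8·x (degree < 2) with m(α_i) = c_i for every i, so c is indeed a codeword.


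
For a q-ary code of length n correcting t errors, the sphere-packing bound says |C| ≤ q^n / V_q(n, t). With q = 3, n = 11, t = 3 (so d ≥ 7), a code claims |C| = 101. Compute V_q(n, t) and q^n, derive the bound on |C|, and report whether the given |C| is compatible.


V_q(n, t) = 1563, q^n = 177147, Hamming bound = 113, |C| = 101 ≤ bound (satisfied).

Step 1: Compute V_q(n, t) = Σ_{j=0}^3 C(n, j) (q−1)^j.
  j = 0: C(11,0)·(2)^0 = 1·1 = 1.
  j = 1: C(11,1)·(2)^1 = 11·2 = 22.
  j = 2: C(11,2)·(2)^2 = 55·4 = 220.
  j = 3: C(11,3)·(2)^3 = 165·8 = 1320.
  V_q(n, t) = 1 + 22 + 220 + 1320 = 1563.
Step 2: q^n = 3^11 = 177147.
Step 3: Hamming bound ⌊q^n / V_q(n,t)⌋ = ⌊177147/1563⌋ = 113.
Step 4: Compare |C| = 101 to 113: satisfied.
The claimed |C| lies below the Hamming bound.


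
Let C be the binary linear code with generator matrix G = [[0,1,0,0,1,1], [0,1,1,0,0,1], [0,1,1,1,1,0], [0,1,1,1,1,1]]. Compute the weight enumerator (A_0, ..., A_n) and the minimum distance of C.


Weight distribution: A_0 = 1, A_1 = 1, A_2 = 6, A_3 = 6, A_4 = 1, A_5 = 1. Minimum distance d = 1.

Enumerate all 2^4 = 16 messages m ∈ F_2^4.
For each, compute codeword c = mG in F_2^6, then tally its weight.
  m = 0000 → c = 000000, weight = 0.
  m = 1000 → c = 010011, weight = 3.
  m = 0100 → c = 011001, weight = 3.
  m = 1100 → c = 001010, weight = 2.
  m = 0010 → c = 011110, weight = 4.
  m = 1010 → c = 001101, weight = 3.
  m = 0110 → c = 000111, weight = 3.
  m = 1110 → c = 010100, weight = 2.
  m = 0001 → c = 011111, weight = 5.
  m = 1001 → c = 001100, weight = 2.
  m = 0101 → c = 000110, weight = 2.
  m = 1101 → c = 010101, weight = 3.
  m = 0011 → c = 000001, weight = 1.
  m = 1011 → c = 010010, weight = 2.
  m = 0111 → c = 011000, weight = 2.
  m = 1111 → c = 001011, weight = 3.
Tally weights:
  weight 0: 1 codewords.
  weight 1: 1 codewords.
  weight 2: 6 codewords.
  weight 3: 6 codewords.
  weight 4: 1 codewords.
  weight 5: 1 codewords.
Minimum distance d = smallest w > 0 with A_w > 0 = 1.
Sanity: Σ A_w = 16 = 2^4 = 16 ✓.


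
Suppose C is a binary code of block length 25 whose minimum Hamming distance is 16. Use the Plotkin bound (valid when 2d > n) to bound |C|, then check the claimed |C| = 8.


Plotkin bound M ≤ 4; given |C| = 8 > bound (violated).

Check applicability: 2d = 32, n = 25.
2d − n = 7 > 0, so Plotkin applies.
Compute d/(2d−n) = 16/7 ≈ 2.2857.
⌊d/(2d−n)⌋ = 2.
Plotkin bound: M ≤ 2·2 = 4.
Given |C| = 8, check: VIOLATED.
This |C| is above the Plotkin bound, so no binary code with n = 25, d = 16 and 8 codewords exists.


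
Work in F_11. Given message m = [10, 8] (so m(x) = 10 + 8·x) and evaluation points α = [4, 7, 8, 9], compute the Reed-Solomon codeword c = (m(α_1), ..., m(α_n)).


c = [9, 0, 8, 5]

Message polynomial: m(x) = 10 + 8·x (mod 11).
For each evaluation point α_i, compute m(α_i) mod 11:
  α_1 = 4: Horner steps 8 → 9, so m(4) = 9.
  α_2 = 7: Horner steps 8 → 0, so m(7) = 0.
  α_3 = 8: Horner steps 8 → 8, so m(8) = 8.
  α_4 = 9: Horner steps 8 → 5, so m(9) = 5.
Codeword c = [9, 0, 8, 5] ∈ F_11^4.


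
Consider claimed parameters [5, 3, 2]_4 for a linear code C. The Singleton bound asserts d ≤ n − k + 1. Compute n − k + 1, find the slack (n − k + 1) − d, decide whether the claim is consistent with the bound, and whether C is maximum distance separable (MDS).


Singleton RHS = n − k + 1 = 3, slack = 1, bound satisfied, not MDS.

Singleton bound: d ≤ n − k + 1.
Here n = 5, k = 3, so n − k + 1 = 3.
Given d = 2, check d ≤ 3: YES.
Slack = (n − k + 1) − d = 1.
The code is NOT MDS (slack = 1 > 0).
Description: the claimed parameters are [5, 3, 2]_4; such a code would be non-MDS.


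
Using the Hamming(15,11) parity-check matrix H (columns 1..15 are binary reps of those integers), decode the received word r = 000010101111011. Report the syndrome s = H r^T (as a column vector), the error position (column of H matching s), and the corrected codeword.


s = (0, 1, 1, 1)^T, error position = 7, corrected codeword c = 000010001111011

Compute s = H r^T mod 2 one row at a time:
  s_1 = 0 + 1 + 1 + 1 + 1 + 0 + 1 + 1 = 6 ≡ 0 (mod 2).
  s_2 = 0 + 1 + 0 + 1 + 1 + 0 + 1 + 1 = 5 ≡ 1 (mod 2).
  s_3 = 0 + 0 + 0 + 1 + 1 + 1 + 1 + 1 = 5 ≡ 1 (mod 2).
  s_4 = 0 + 0 + 1 + 1 + 1 + 1 + 0 + 1 = 5 ≡ 1 (mod 2).
s = (0, 1, 1, 1)^T — this equals column 7 of H (binary 0111), so error is at position 7.
Correct: flip bit 7 of r = 000010101111011 to get c = 000010001111011.


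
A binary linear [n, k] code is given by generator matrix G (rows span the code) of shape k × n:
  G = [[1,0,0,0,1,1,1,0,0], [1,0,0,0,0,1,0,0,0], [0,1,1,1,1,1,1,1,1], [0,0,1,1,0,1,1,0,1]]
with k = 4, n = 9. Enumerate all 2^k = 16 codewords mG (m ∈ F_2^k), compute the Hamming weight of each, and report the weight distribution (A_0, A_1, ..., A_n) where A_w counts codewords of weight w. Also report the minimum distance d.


Weight distribution: A_0 = 1, A_2 = 2, A_3 = 2, A_4 = 1, A_5 = 6, A_6 = 2, A_8 = 2. Minimum distance d = 2.

Enumerate all 2^4 = 16 messages m ∈ F_2^4.
For each, compute codeword c = mG in F_2^9, then tally its weight.
  m = 0000 → c = 000000000, weight = 0.
  m = 1000 → c = 100011100, weight = 4.
  m = 0100 → c = 100001000, weight = 2.
  m = 1100 → c = 000010100, weight = 2.
  m = 0010 → c = 011111111, weight = 8.
  m = 1010 → c = 111100011, weight = 6.
  m = 0110 → c = 111110111, weight = 8.
  m = 1110 → c = 011101011, weight = 6.
  m = 0001 → c = 001101101, weight = 5.
  m = 1001 → c = 101110001, weight = 5.
  m = 0101 → c = 101100101, weight = 5.
  m = 1101 → c = 001111001, weight = 5.
  m = 0011 → c = 010010010, weight = 3.
  m = 1011 → c = 110001110, weight = 5.
  m = 0111 → c = 110011010, weight = 5.
  m = 1111 → c = 010000110, weight = 3.
Tally weights:
  weight 0: 1 codewords.
  weight 2: 2 codewords.
  weight 3: 2 codewords.
  weight 4: 1 codewords.
  weight 5: 6 codewords.
  weight 6: 2 codewords.
  weight 8: 2 codewords.
Minimum distance d = smallest w > 0 with A_w > 0 = 2.
Sanity: Σ A_w = 16 = 2^4 = 16 ✓.


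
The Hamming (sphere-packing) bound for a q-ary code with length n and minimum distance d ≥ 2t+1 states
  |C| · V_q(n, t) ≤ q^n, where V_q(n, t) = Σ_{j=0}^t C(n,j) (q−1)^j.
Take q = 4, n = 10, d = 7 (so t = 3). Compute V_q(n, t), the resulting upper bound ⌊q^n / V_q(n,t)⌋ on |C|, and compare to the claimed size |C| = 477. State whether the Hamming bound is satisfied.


V_q(n, t) = 3676, q^n = 1048576, Hamming bound = 285, |C| = 477 > bound (violated).

Step 1: Compute V_q(n, t) = Σ_{j=0}^3 C(n, j) (q−1)^j.
  j = 0: C(10,0)·(3)^0 = 1·1 = 1.
  j = 1: C(10,1)·(3)^1 = 10·3 = 30.
  j = 2: C(10,2)·(3)^2 = 45·9 = 405.
  j = 3: C(10,3)·(3)^3 = 120·27 = 3240.
  V_q(n, t) = 1 + 30 + 405 + 3240 = 3676.
Step 2: q^n = 4^10 = 1048576.
Step 3: Hamming bound ⌊q^n / V_q(n,t)⌋ = ⌊1048576/3676⌋ = 285.
Step 4: Compare |C| = 477 to 285: violated.
The claimed |C| lies above the Hamming bound, so no 4-ary code of length 10 with d ≥ 7 can have 477 codewords.


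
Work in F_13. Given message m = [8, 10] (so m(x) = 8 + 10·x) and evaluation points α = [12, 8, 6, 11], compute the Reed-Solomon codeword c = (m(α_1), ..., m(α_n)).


c = [11, 10, 3, 1]

Message polynomial: m(x) = 8 + 10·x (mod 13).
For each evaluation point α_i, compute m(α_i) mod 13:
  α_1 = 12: Horner steps 10 → 11, so m(12) = 11.
  α_2 = 8: Horner steps 10 → 10, so m(8) = 10.
  α_3 = 6: Horner steps 10 → 3, so m(6) = 3.
  α_4 = 11: Horner steps 10 → 1, so m(11) = 1.
Codeword c = [11, 10, 3, 1] ∈ F_13^4.


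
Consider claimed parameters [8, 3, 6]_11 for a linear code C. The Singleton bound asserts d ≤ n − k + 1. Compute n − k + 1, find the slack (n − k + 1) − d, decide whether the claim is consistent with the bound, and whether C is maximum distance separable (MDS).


Singleton RHS = n − k + 1 = 6, slack = 0, bound satisfied, MDS.

Singleton bound: d ≤ n − k + 1.
Here n = 8, k = 3, so n − k + 1 = 6.
Given d = 6, check d ≤ 6: YES.
Slack = (n − k + 1) − d = 0.
The code is MDS (slack = 0).
Description: the claimed parameters are [8, 3, 6]_11; such a code would be MDS (meets Singleton bound).


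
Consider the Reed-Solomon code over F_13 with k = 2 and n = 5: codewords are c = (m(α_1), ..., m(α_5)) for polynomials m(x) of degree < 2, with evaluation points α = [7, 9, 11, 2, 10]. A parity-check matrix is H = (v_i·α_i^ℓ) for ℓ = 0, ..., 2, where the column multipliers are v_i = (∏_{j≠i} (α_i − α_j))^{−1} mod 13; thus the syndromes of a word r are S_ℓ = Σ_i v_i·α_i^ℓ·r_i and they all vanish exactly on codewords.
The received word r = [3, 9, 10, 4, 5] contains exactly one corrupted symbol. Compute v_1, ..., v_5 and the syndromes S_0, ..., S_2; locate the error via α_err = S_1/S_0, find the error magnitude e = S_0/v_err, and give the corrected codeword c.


S = (11, 8, 7), error at position 2, error magnitude e = 9, c = [3, 0, 10, 4, 5].

Step 1: column multipliers v_i = (∏_{j≠i}(α_i − α_j))^{−1} mod 13.
  i = 1 (α = 7): (7−9)(7−11)(7−2)(7−10) = (−2)·(−4)·5·(−3) = −120 ≡ 10, so v_1 = 10^{−1} = 4 (mod 13).
  i = 2 (α = 9): (9−7)(9−11)(9−2)(9−10) = 2·(−2)·7·(−1) = 28 ≡ 2, so v_2 = 2^{−1} = 7 (mod 13).
  i = 3 (α = 11): (11−7)(11−9)(11−2)(11−10) = 4·2·9·1 = 72 ≡ 7, so v_3 = 7^{−1} = 2 (mod 13).
  i = 4 (α = 2): (2−7)(2−9)(2−11)(2−10) = (−5)·(−7)·(−9)·(−8) = 2520 ≡ 11, so v_4 = 11^{−1} = 6 (mod 13).
  i = 5 (α = 10): (10−7)(10−9)(10−11)(10−2) = 3·1·(−1)·8 = −24 ≡ 2, so v_5 = 2^{−1} = 7 (mod 13).
  v = [4, 7, 2, 6, 7].
Step 2: syndromes of r = [3, 9, 10, 4, 5] (all sums mod 13).
  S_0 = Σ v_i r_i = 4·3 + 7·9 + 2·10 + 6·4 + 7·5 = 154 ≡ 11.
  S_1 = Σ v_i α_i r_i = 4·7·3 + 7·9·9 + 2·11·10 + 6·2·4 + 7·10·5 = 1269 ≡ 8.
  α_i^2 mod 13 = [10, 3, 4, 4, 9].
  S_2 = Σ v_i α_i^2 r_i = 4·10·3 + 7·3·9 + 2·4·10 + 6·4·4 + 7·9·5 = 800 ≡ 7.
  S = (11, 8, 7) ≠ 0, so r is not a codeword (an error is present).
Step 3: locate the error. For a single error e at position i, S_ℓ = v_i·e·α_i^ℓ, so α_err = S_1/S_0.
  S_0^{−1} = 11^{−1} = 6 (mod 13), so α_err = 8·6 = 48 ≡ 9 = α_2. Error position i = 2.
  Consistency check: S_2/S_1 = 7·5 = 35 ≡ 9 = α_err ✓ (single-error assumption holds).
Step 4: error magnitude e = S_0/v_2 = S_0·∏_{j≠2}(α_2 − α_j) = 11·2 = 22 ≡ 9 (mod 13).
Step 5: correct position 2: c_2 = r_2 − e = 9 − 9 ≡ 0 (mod 13). Hence c = [3, 0, 10, 4, 5].
  Check: interpolating c through the α_i gives m(x) = 7 + 5·x (degree < 2) with m(α_i) = c_i for every i, so c is indeed a codeword.


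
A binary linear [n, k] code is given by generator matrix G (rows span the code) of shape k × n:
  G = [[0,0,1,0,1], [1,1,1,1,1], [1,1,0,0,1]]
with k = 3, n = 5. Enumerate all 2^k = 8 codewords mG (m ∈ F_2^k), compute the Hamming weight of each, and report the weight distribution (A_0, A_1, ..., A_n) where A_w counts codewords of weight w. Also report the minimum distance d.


Weight distribution: A_0 = 1, A_2 = 3, A_3 = 3, A_5 = 1. Minimum distance d = 2.

Enumerate all 2^3 = 8 messages m ∈ F_2^3.
For each, compute codeword c = mG in F_2^5, then tally its weight.
  m = 000 → c = 00000, weight = 0.
  m = 100 → c = 00101, weight = 2.
  m = 010 → c = 11111, weight = 5.
  m = 110 → c = 11010, weight = 3.
  m = 001 → c = 11001, weight = 3.
  m = 101 → c = 11100, weight = 3.
  m = 011 → c = 00110, weight = 2.
  m = 111 → c = 00011, weight = 2.
Tally weights:
  weight 0: 1 codewords.
  weight 2: 3 codewords.
  weight 3: 3 codewords.
  weight 5: 1 codewords.
Minimum distance d = smallest w > 0 with A_w > 0 = 2.
Sanity: Σ A_w = 8 = 2^3 = 8 ✓.


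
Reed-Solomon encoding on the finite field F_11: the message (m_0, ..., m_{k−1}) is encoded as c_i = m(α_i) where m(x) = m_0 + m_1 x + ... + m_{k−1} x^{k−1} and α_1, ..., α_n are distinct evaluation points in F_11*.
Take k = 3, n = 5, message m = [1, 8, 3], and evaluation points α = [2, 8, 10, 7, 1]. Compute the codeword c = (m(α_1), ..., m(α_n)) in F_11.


c = [7, 4, 7, 6, 1]

Message polynomial: m(x) = 1 + 8·x + 3·x^2 (mod 11).
For each evaluation point α_i, compute m(α_i) mod 11:
  α_1 = 2: Horner steps 3 → 3 → 7, so m(2) = 7.
  α_2 = 8: Horner steps 3 → 10 → 4, so m(8) = 4.
  α_3 = 10: Horner steps 3 → 5 → 7, so m(10) = 7.
  α_4 = 7: Horner steps 3 → 7 → 6, so m(7) = 6.
  α_5 = 1: Horner steps 3 → 0 → 1, so m(1) = 1.
Codeword c = [7, 4, 7, 6, 1] ∈ F_11^5.


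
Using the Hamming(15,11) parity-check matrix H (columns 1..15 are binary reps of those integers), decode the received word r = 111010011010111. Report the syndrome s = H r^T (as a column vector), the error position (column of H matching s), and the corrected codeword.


s = (0, 0, 1, 1)^T, error position = 3, corrected codeword c = 110010011010111

Compute s = H r^T mod 2 one row at a time:
  s_1 = 1 + 1 + 0 + 1 + 0 + 1 + 1 + 1 = 6 ≡ 0 (mod 2).
  s_2 = 0 + 1 + 0 + 0 + 0 + 1 + 1 + 1 = 4 ≡ 0 (mod 2).
  s_3 = 1 + 1 + 0 + 0 + 0 + 1 + 1 + 1 = 5 ≡ 1 (mod 2).
  s_4 = 1 + 1 + 1 + 0 + 1 + 1 + 1 + 1 = 7 ≡ 1 (mod 2).
s = (0, 0, 1, 1)^T — this equals column 3 of H (binary 0011), so error is at position 3.
Correct: flip bit 3 of r = 111010011010111 to get c = 110010011010111.


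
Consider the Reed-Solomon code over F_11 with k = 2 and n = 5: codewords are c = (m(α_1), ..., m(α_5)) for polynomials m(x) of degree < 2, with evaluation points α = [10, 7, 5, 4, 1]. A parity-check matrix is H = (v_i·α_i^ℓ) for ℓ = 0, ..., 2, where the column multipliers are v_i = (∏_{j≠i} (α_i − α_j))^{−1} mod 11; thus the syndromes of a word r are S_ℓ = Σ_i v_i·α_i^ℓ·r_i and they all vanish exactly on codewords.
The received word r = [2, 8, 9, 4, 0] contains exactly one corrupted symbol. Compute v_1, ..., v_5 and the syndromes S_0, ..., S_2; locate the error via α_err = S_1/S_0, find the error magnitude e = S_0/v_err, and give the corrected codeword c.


S = (8, 3, 8), error at position 1, error magnitude e = 1, c = [1, 8, 9, 4, 0].

Step 1: column multipliers v_i = (∏_{j≠i}(α_i − α_j))^{−1} mod 11.
  i = 1 (α = 10): (10−7)(10−5)(10−4)(10−1) = 3·5·6·9 = 810 ≡ 7, so v_1 = 7^{−1} = 8 (mod 11).
  i = 2 (α = 7): (7−10)(7−5)(7−4)(7−1) = (−3)·2·3·6 = −108 ≡ 2, so v_2 = 2^{−1} = 6 (mod 11).
  i = 3 (α = 5): (5−10)(5−7)(5−4)(5−1) = (−5)·(−2)·1·4 = 40 ≡ 7, so v_3 = 7^{−1} = 8 (mod 11).
  i = 4 (α = 4): (4−10)(4−7)(4−5)(4−1) = (−6)·(−3)·(−1)·3 = −54 ≡ 1, so v_4 = 1^{−1} = 1 (mod 11).
  i = 5 (α = 1): (1−10)(1−7)(1−5)(1−4) = (−9)·(−6)·(−4)·(−3) = 648 ≡ 10, so v_5 = 10^{−1} = 10 (mod 11).
  v = [8, 6, 8, 1, 10].
Step 2: syndromes of r = [2, 8, 9, 4, 0] (all sums mod 11).
  S_0 = Σ v_i r_i = 8·2 + 6·8 + 8·9 + 1·4 + 10·0 = 140 ≡ 8.
  S_1 = Σ v_i α_i r_i = 8·10·2 + 6·7·8 + 8·5·9 + 1·4·4 + 10·1·0 = 872 ≡ 3.
  α_i^2 mod 11 = [1, 5, 3, 5, 1].
  S_2 = Σ v_i α_i^2 r_i = 8·1·2 + 6·5·8 + 8·3·9 + 1·5·4 + 10·1·0 = 492 ≡ 8.
  S = (8, 3, 8) ≠ 0, so r is not a codeword (an error is present).
Step 3: locate the error. For a single error e at position i, S_ℓ = v_i·e·α_i^ℓ, so α_err = S_1/S_0.
  S_0^{−1} = 8^{−1} = 7 (mod 11), so α_err = 3·7 = 21 ≡ 10 = α_1. Error position i = 1.
  Consistency check: S_2/S_1 = 8·4 = 32 ≡ 10 = α_err ✓ (single-error assumption holds).
Step 4: error magnitude e = S_0/v_1 = S_0·∏_{j≠1}(α_1 − α_j) = 8·7 = 56 ≡ 1 (mod 11).
Step 5: correct position 1: c_1 = r_1 − e = 2 − 1 ≡ 1 (mod 11). Hence c = [1, 8, 9, 4, 0].
  Check: interpolating c through the α_i gives m(x) = 6 + 5·x (degree < 2) with m(α_i) = c_i for every i, so c is indeed a codeword.
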